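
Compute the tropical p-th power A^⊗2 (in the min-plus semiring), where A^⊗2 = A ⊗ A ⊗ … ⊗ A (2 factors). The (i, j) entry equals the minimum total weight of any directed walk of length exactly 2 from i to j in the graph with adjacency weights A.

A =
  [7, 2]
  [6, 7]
A^⊗2 =
  [8, 9]
  [13, 8]

Each entry (A^⊗2)_ij equals the minimum over all length-2 walks i = v_0 → v_1 → … → v_2 = j of Σ_t A[v_t][v_{t+1}]. For example, for (i, j) = (0, 1) we minimise over 2 possible intermediate vertex sequences; the minimum is 9, attained along the walk 0 → 0 → 1.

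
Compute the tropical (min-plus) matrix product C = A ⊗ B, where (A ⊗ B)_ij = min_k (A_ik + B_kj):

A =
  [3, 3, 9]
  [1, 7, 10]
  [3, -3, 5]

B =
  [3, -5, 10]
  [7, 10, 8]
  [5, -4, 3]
A ⊗ B =
  [6, -2, 11]
  [4, -4, 11]
  [4, -2, 5]

Apply the min-plus product entry-by-entry:
  C[0][0] = min over k of (A[0][0] + B[0][0] = 3 + 3 = 6, A[0][1] + B[1][0] = 3 + 7 = 10, A[0][2] + B[2][0] = 9 + 5 = 14) = 6 (attained at k = 0)
  C[0][1] = min over k of (A[0][0] + B[0][1] = 3 + -5 = -2, A[0][1] + B[1][1] = 3 + 10 = 13, A[0][2] + B[2][1] = 9 + -4 = 5) = -2 (attained at k = 0)
  C[0][2] = min over k of (A[0][0] + B[0][2] = 3 + 10 = 13, A[0][1] + B[1][2] = 3 + 8 = 11, A[0][2] + B[2][2] = 9 + 3 = 12) = 11 (attained at k = 1)
  C[1][0] = min over k of (A[1][0] + B[0][0] = 1 + 3 = 4, A[1][1] + B[1][0] = 7 + 7 = 14, A[1][2] + B[2][0] = 10 + 5 = 15) = 4 (attained at k = 0)
  C[1][1] = min over k of (A[1][0] + B[0][1] = 1 + -5 = -4, A[1][1] + B[1][1] = 7 + 10 = 17, A[1][2] + B[2][1] = 10 + -4 = 6) = -4 (attained at k = 0)
  C[1][2] = min over k of (A[1][0] + B[0][2] = 1 + 10 = 11, A[1][1] + B[1][2] = 7 + 8 = 15, A[1][2] + B[2][2] = 10 + 3 = 13) = 11 (attained at k = 0)
  C[2][0] = min over k of (A[2][0] + B[0][0] = 3 + 3 = 6, A[2][1] + B[1][0] = -3 + 7 = 4, A[2][2] + B[2][0] = 5 + 5 = 10) = 4 (attained at k = 1)
  C[2][1] = min over k of (A[2][0] + B[0][1] = 3 + -5 = -2, A[2][1] + B[1][1] = -3 + 10 = 7, A[2][2] + B[2][1] = 5 + -4 = 1) = -2 (attained at k = 0)
  C[2][2] = min over k of (A[2][0] + B[0][2] = 3 + 10 = 13, A[2][1] + B[1][2] = -3 + 8 = 5, A[2][2] + B[2][2] = 5 + 3 = 8) = 5 (attained at k = 1)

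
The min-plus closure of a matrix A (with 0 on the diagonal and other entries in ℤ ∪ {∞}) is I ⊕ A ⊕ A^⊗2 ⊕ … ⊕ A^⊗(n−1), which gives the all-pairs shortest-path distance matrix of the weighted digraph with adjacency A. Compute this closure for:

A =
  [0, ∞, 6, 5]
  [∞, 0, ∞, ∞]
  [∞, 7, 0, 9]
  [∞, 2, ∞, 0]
Closure =
  [0, 7, 6, 5]
  [∞, 0, ∞, ∞]
  [∞, 7, 0, 9]
  [∞, 2, ∞, 0]

This is the Floyd-Warshall all-pairs shortest-path computation. For each intermediate vertex k = 0, 1, …, 3, update dist[i][j] ← min(dist[i][j], dist[i][k] + dist[k][j]). The final matrix gives, for each (i, j), the minimum total weight of any directed path from i to j (possibly empty when i = j).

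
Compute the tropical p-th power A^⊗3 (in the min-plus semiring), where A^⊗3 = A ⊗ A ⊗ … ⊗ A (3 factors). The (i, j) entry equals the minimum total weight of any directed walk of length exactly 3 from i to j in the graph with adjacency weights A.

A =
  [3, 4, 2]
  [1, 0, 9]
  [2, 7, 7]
A^⊗3 =
  [5, 4, 6]
  [1, 0, 3]
  [6, 6, 7]

Each entry (A^⊗3)_ij equals the minimum over all length-3 walks i = v_0 → v_1 → … → v_3 = j of Σ_t A[v_t][v_{t+1}]. For example, for (i, j) = (0, 2) we minimise over 9 possible intermediate vertex sequences; the minimum is 6, attained along the walk 0 → 2 → 0 → 2.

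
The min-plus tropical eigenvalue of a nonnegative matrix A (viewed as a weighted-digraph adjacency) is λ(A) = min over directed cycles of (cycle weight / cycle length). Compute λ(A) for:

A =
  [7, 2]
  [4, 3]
λ(A) = 3

Enumerate directed cycles and compute their means (weight / length). Sample:
  cycle 0 → 0: weight = 7, length = 1, mean = 7/1 ≈ 7.000
  cycle 1 → 1: weight = 3, length = 1, mean = 3/1 ≈ 3.000
  cycle 0 → 1 → 0: weight = 6, length = 2, mean = 6/2 ≈ 3.000
  cycle 1 → 0 → 1: weight = 6, length = 2, mean = 6/2 ≈ 3.000
Minimum mean = 3.000, attained e.g. along the cycle 1 → 1 with weight 3 and length 1. So λ(A) = 3/1 = 3.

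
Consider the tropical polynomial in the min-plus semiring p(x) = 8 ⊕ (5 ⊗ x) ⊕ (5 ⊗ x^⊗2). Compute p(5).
p(5) = 8

A tropical monomial a ⊗ x^⊗i evaluates to a + i · x. Evaluating each term at x = 5:
  Term 0 contributes 8 + 0 · 5 = 8
  Term 1 contributes 5 + 1 · 5 = 10
  Term 2 contributes 5 + 2 · 5 = 15
p(5) = ⊕ of these = min[8, 10, 15] = 8.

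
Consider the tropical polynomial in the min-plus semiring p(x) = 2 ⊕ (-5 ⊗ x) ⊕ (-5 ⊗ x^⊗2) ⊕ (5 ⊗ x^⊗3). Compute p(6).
p(6) = 1

A tropical monomial a ⊗ x^⊗i evaluates to a + i · x. Evaluating each term at x = 6:
  Term 0 contributes 2 + 0 · 6 = 2
  Term 1 contributes -5 + 1 · 6 = 1
  Term 2 contributes -5 + 2 · 6 = 7
  Term 3 contributes 5 + 3 · 6 = 23
p(6) = ⊕ of these = min[2, 1, 7, 23] = 1.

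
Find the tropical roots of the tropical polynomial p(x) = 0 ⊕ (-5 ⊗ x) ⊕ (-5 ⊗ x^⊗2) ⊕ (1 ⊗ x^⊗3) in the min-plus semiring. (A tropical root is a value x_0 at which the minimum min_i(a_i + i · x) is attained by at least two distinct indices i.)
Roots: {-6, 0, 5}

Each tropical root is a break point of the lower envelope of the lines y = a_i + i · x (there are 4 lines, with slopes 0, 1, ..., 3). Only the lines that attain the minimum somewhere contribute to roots; other lines are dominated. Here the surviving (envelope) indices are i = 3, i = 2, i = 1, i = 0.
Intersections between consecutive envelope lines give the roots: for adjacent envelope indices i < j the intersection is x = (a_i − a_j) / (j − i). Reading off the sorted break points: {-6, 0, 5}.
Verification: at each break x_0, at least two indices attain the minimum of min_i(a_i + i · x_0).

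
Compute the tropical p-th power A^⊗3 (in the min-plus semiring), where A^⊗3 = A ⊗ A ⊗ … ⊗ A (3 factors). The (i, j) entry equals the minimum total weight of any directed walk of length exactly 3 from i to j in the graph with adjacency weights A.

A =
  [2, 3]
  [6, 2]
A^⊗3 =
  [6, 7]
  [10, 6]

Each entry (A^⊗3)_ij equals the minimum over all length-3 walks i = v_0 → v_1 → … → v_3 = j of Σ_t A[v_t][v_{t+1}]. For example, for (i, j) = (0, 1) we minimise over 4 possible intermediate vertex sequences; the minimum is 7, attained along the walk 0 → 0 → 0 → 1.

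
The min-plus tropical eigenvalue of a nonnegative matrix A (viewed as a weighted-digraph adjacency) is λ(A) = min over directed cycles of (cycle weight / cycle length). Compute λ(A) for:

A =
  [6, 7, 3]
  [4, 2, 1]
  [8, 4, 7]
λ(A) = 2

Enumerate directed cycles and compute their means (weight / length). Sample:
  cycle 0 → 0: weight = 6, length = 1, mean = 6/1 ≈ 6.000
  cycle 1 → 1: weight = 2, length = 1, mean = 2/1 ≈ 2.000
  cycle 2 → 2: weight = 7, length = 1, mean = 7/1 ≈ 7.000
  cycle 0 → 1 → 0: weight = 11, length = 2, mean = 11/2 ≈ 5.500
  cycle 0 → 2 → 0: weight = 11, length = 2, mean = 11/2 ≈ 5.500
  cycle 1 → 0 → 1: weight = 11, length = 2, mean = 11/2 ≈ 5.500
Minimum mean = 2.000, attained e.g. along the cycle 1 → 1 with weight 2 and length 1. So λ(A) = 2/1 = 2.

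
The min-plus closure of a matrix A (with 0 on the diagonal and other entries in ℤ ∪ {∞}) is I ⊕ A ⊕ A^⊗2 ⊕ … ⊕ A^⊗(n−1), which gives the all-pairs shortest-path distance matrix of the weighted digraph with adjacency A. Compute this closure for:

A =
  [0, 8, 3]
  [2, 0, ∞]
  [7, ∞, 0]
Closure =
  [0, 8, 3]
  [2, 0, 5]
  [7, 15, 0]

This is the Floyd-Warshall all-pairs shortest-path computation. For each intermediate vertex k = 0, 1, …, 2, update dist[i][j] ← min(dist[i][j], dist[i][k] + dist[k][j]). The final matrix gives, for each (i, j), the minimum total weight of any directed path from i to j (possibly empty when i = j).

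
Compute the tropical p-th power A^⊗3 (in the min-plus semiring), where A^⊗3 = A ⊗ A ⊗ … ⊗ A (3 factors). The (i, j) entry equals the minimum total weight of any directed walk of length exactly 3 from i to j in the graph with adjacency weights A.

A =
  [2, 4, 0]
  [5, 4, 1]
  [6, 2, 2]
A^⊗3 =
  [6, 4, 3]
  [8, 5, 4]
  [9, 5, 5]

Each entry (A^⊗3)_ij equals the minimum over all length-3 walks i = v_0 → v_1 → … → v_3 = j of Σ_t A[v_t][v_{t+1}]. For example, for (i, j) = (0, 2) we minimise over 9 possible intermediate vertex sequences; the minimum is 3, attained along the walk 0 → 2 → 1 → 2.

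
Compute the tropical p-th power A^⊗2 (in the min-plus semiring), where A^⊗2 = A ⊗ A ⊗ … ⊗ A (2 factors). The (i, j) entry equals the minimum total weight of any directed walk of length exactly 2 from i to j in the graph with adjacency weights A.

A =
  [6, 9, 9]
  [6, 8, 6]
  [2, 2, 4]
A^⊗2 =
  [11, 11, 13]
  [8, 8, 10]
  [6, 6, 8]

Each entry (A^⊗2)_ij equals the minimum over all length-2 walks i = v_0 → v_1 → … → v_2 = j of Σ_t A[v_t][v_{t+1}]. For example, for (i, j) = (0, 2) we minimise over 3 possible intermediate vertex sequences; the minimum is 13, attained along the walk 0 → 2 → 2.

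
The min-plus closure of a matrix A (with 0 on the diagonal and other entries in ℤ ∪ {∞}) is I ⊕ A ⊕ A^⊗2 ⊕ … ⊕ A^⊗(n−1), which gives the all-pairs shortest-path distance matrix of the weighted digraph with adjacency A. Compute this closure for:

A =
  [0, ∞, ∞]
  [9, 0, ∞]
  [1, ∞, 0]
Closure =
  [0, ∞, ∞]
  [9, 0, ∞]
  [1, ∞, 0]

This is the Floyd-Warshall all-pairs shortest-path computation. For each intermediate vertex k = 0, 1, …, 2, update dist[i][j] ← min(dist[i][j], dist[i][k] + dist[k][j]). The final matrix gives, for each (i, j), the minimum total weight of any directed path from i to j (possibly empty when i = j).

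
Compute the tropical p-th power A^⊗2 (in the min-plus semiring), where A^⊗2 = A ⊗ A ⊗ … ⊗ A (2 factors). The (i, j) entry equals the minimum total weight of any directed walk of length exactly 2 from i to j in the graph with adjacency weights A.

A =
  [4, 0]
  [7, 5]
A^⊗2 =
  [7, 4]
  [11, 7]

Each entry (A^⊗2)_ij equals the minimum over all length-2 walks i = v_0 → v_1 → … → v_2 = j of Σ_t A[v_t][v_{t+1}]. For example, for (i, j) = (0, 1) we minimise over 2 possible intermediate vertex sequences; the minimum is 4, attained along the walk 0 → 0 → 1.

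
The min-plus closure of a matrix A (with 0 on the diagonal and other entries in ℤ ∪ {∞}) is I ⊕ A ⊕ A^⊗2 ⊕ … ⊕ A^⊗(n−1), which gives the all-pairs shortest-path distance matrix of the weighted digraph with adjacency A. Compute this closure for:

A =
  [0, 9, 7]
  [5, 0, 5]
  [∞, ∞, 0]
Closure =
  [0, 9, 7]
  [5, 0, 5]
  [∞, ∞, 0]

This is the Floyd-Warshall all-pairs shortest-path computation. For each intermediate vertex k = 0, 1, …, 2, update dist[i][j] ← min(dist[i][j], dist[i][k] + dist[k][j]). The final matrix gives, for each (i, j), the minimum total weight of any directed path from i to j (possibly empty when i = j).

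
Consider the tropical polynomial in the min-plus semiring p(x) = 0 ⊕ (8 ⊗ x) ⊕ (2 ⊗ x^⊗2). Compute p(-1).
p(-1) = 0

A tropical monomial a ⊗ x^⊗i evaluates to a + i · x. Evaluating each term at x = -1:
  Term 0 contributes 0 + 0 · -1 = 0
  Term 1 contributes 8 + 1 · -1 = 7
  Term 2 contributes 2 + 2 · -1 = 0
p(-1) = ⊕ of these = min[0, 7, 0] = 0.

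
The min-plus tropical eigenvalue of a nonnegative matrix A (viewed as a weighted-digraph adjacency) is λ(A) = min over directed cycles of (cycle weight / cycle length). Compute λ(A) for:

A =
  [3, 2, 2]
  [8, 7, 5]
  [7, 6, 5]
λ(A) = 3

Enumerate directed cycles and compute their means (weight / length). Sample:
  cycle 0 → 0: weight = 3, length = 1, mean = 3/1 ≈ 3.000
  cycle 1 → 1: weight = 7, length = 1, mean = 7/1 ≈ 7.000
  cycle 2 → 2: weight = 5, length = 1, mean = 5/1 ≈ 5.000
  cycle 0 → 1 → 0: weight = 10, length = 2, mean = 10/2 ≈ 5.000
  cycle 0 → 2 → 0: weight = 9, length = 2, mean = 9/2 ≈ 4.500
  cycle 1 → 0 → 1: weight = 10, length = 2, mean = 10/2 ≈ 5.000
Minimum mean = 3.000, attained e.g. along the cycle 0 → 0 with weight 3 and length 1. So λ(A) = 3/1 = 3.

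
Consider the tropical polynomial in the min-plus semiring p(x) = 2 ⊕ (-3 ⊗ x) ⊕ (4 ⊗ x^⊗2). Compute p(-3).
p(-3) = -6

A tropical monomial a ⊗ x^⊗i evaluates to a + i · x. Evaluating each term at x = -3:
  Term 0 contributes 2 + 0 · -3 = 2
  Term 1 contributes -3 + 1 · -3 = -6
  Term 2 contributes 4 + 2 · -3 = -2
p(-3) = ⊕ of these = min[2, -6, -2] = -6.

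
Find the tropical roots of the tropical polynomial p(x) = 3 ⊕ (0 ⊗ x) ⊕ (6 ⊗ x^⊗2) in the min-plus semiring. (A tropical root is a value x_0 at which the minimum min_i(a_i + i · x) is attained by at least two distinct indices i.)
Roots: {-6, 3}

Each tropical root is a break point of the lower envelope of the lines y = a_i + i · x (there are 3 lines, with slopes 0, 1, ..., 2). Only the lines that attain the minimum somewhere contribute to roots; other lines are dominated. Here the surviving (envelope) indices are i = 2, i = 1, i = 0.
Intersections between consecutive envelope lines give the roots: for adjacent envelope indices i < j the intersection is x = (a_i − a_j) / (j − i). Reading off the sorted break points: {-6, 3}.
Verification: at each break x_0, at least two indices attain the minimum of min_i(a_i + i · x_0).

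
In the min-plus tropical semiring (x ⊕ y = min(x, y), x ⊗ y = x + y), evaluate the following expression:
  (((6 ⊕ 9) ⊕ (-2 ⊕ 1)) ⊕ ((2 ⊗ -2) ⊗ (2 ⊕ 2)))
(((6 ⊕ 9) ⊕ (-2 ⊕ 1)) ⊕ ((2 ⊗ -2) ⊗ (2 ⊕ 2))) = -2

Expand innermost to outermost. Recall ⊕ takes the minimum of its arguments and ⊗ takes their sum. Working out the expression (((6 ⊕ 9) ⊕ (-2 ⊕ 1)) ⊕ ((2 ⊗ -2) ⊗ (2 ⊕ 2))) gives -2.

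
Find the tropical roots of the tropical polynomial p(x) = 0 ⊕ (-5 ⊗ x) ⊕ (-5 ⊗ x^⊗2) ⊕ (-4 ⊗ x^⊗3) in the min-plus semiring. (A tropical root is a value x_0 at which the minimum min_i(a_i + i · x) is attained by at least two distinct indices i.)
Roots: {-1, 0, 5}

Each tropical root is a break point of the lower envelope of the lines y = a_i + i · x (there are 4 lines, with slopes 0, 1, ..., 3). Only the lines that attain the minimum somewhere contribute to roots; other lines are dominated. Here the surviving (envelope) indices are i = 3, i = 2, i = 1, i = 0.
Intersections between consecutive envelope lines give the roots: for adjacent envelope indices i < j the intersection is x = (a_i − a_j) / (j − i). Reading off the sorted break points: {-1, 0, 5}.
Verification: at each break x_0, at least two indices attain the minimum of min_i(a_i + i · x_0).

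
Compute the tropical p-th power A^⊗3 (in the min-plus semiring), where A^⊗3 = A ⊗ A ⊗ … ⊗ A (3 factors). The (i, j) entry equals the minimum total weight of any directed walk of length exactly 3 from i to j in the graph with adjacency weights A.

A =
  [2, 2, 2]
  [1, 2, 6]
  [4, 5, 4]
A^⊗3 =
  [5, 5, 5]
  [4, 5, 5]
  [7, 8, 8]

Each entry (A^⊗3)_ij equals the minimum over all length-3 walks i = v_0 → v_1 → … → v_3 = j of Σ_t A[v_t][v_{t+1}]. For example, for (i, j) = (0, 2) we minimise over 9 possible intermediate vertex sequences; the minimum is 5, attained along the walk 0 → 1 → 0 → 2.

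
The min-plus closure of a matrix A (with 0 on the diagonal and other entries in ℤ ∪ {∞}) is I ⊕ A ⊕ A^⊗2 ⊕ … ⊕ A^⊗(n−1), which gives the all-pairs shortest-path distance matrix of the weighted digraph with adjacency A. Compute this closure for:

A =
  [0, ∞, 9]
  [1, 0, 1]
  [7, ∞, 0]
Closure =
  [0, ∞, 9]
  [1, 0, 1]
  [7, ∞, 0]

This is the Floyd-Warshall all-pairs shortest-path computation. For each intermediate vertex k = 0, 1, …, 2, update dist[i][j] ← min(dist[i][j], dist[i][k] + dist[k][j]). The final matrix gives, for each (i, j), the minimum total weight of any directed path from i to j (possibly empty when i = j).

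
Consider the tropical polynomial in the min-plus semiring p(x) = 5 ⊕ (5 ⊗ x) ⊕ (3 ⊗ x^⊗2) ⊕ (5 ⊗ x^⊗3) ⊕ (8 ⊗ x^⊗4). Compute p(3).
p(3) = 5

A tropical monomial a ⊗ x^⊗i evaluates to a + i · x. Evaluating each term at x = 3:
  Term 0 contributes 5 + 0 · 3 = 5
  Term 1 contributes 5 + 1 · 3 = 8
  Term 2 contributes 3 + 2 · 3 = 9
  Term 3 contributes 5 + 3 · 3 = 14
  Term 4 contributes 8 + 4 · 3 = 20
p(3) = ⊕ of these = min[5, 8, 9, 14, 20] = 5.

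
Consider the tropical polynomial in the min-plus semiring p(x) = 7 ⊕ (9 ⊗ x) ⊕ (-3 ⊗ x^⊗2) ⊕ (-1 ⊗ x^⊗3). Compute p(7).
p(7) = 7

A tropical monomial a ⊗ x^⊗i evaluates to a + i · x. Evaluating each term at x = 7:
  Term 0 contributes 7 + 0 · 7 = 7
  Term 1 contributes 9 + 1 · 7 = 16
  Term 2 contributes -3 + 2 · 7 = 11
  Term 3 contributes -1 + 3 · 7 = 20
p(7) = ⊕ of these = min[7, 16, 11, 20] = 7.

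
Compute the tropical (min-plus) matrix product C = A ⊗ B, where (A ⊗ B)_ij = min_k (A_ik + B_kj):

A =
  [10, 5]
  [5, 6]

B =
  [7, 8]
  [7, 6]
A ⊗ B =
  [12, 11]
  [12, 12]

Apply the min-plus product entry-by-entry:
  C[0][0] = min over k of (A[0][0] + B[0][0] = 10 + 7 = 17, A[0][1] + B[1][0] = 5 + 7 = 12) = 12 (attained at k = 1)
  C[0][1] = min over k of (A[0][0] + B[0][1] = 10 + 8 = 18, A[0][1] + B[1][1] = 5 + 6 = 11) = 11 (attained at k = 1)
  C[1][0] = min over k of (A[1][0] + B[0][0] = 5 + 7 = 12, A[1][1] + B[1][0] = 6 + 7 = 13) = 12 (attained at k = 0)
  C[1][1] = min over k of (A[1][0] + B[0][1] = 5 + 8 = 13, A[1][1] + B[1][1] = 6 + 6 = 12) = 12 (attained at k = 1)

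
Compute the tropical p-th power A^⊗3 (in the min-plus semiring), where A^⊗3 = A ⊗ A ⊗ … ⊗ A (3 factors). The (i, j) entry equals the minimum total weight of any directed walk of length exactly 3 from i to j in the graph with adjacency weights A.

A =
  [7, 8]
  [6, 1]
A^⊗3 =
  [15, 10]
  [8, 3]

Each entry (A^⊗3)_ij equals the minimum over all length-3 walks i = v_0 → v_1 → … → v_3 = j of Σ_t A[v_t][v_{t+1}]. For example, for (i, j) = (0, 1) we minimise over 4 possible intermediate vertex sequences; the minimum is 10, attained along the walk 0 → 1 → 1 → 1.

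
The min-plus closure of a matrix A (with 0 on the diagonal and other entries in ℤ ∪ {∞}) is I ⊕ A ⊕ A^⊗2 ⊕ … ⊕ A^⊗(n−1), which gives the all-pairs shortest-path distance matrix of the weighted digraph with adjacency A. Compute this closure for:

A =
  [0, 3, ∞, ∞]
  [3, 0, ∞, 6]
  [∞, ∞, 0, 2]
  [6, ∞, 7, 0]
Closure =
  [0, 3, 16, 9]
  [3, 0, 13, 6]
  [8, 11, 0, 2]
  [6, 9, 7, 0]

This is the Floyd-Warshall all-pairs shortest-path computation. For each intermediate vertex k = 0, 1, …, 3, update dist[i][j] ← min(dist[i][j], dist[i][k] + dist[k][j]). The final matrix gives, for each (i, j), the minimum total weight of any directed path from i to j (possibly empty when i = j).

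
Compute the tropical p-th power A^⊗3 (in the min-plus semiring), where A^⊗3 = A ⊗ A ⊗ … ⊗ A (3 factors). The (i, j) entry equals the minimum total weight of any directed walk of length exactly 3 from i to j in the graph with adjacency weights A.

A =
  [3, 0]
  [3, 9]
A^⊗3 =
  [6, 3]
  [6, 6]

Each entry (A^⊗3)_ij equals the minimum over all length-3 walks i = v_0 → v_1 → … → v_3 = j of Σ_t A[v_t][v_{t+1}]. For example, for (i, j) = (0, 1) we minimise over 4 possible intermediate vertex sequences; the minimum is 3, attained along the walk 0 → 1 → 0 → 1.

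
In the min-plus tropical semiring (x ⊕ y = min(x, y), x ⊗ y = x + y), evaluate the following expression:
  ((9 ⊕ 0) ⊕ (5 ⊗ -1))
((9 ⊕ 0) ⊕ (5 ⊗ -1)) = 0

Expand innermost to outermost. Recall ⊕ takes the minimum of its arguments and ⊗ takes their sum. Working out the expression ((9 ⊕ 0) ⊕ (5 ⊗ -1)) gives 0.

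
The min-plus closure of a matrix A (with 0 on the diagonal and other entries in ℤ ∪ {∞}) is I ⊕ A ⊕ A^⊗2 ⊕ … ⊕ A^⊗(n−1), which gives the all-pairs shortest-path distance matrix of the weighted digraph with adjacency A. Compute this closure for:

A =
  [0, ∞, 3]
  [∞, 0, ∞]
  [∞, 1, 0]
Closure =
  [0, 4, 3]
  [∞, 0, ∞]
  [∞, 1, 0]

This is the Floyd-Warshall all-pairs shortest-path computation. For each intermediate vertex k = 0, 1, …, 2, update dist[i][j] ← min(dist[i][j], dist[i][k] + dist[k][j]). The final matrix gives, for each (i, j), the minimum total weight of any directed path from i to j (possibly empty when i = j).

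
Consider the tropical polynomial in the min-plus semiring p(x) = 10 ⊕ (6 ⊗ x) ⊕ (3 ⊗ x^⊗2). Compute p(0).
p(0) = 3

A tropical monomial a ⊗ x^⊗i evaluates to a + i · x. Evaluating each term at x = 0:
  Term 0 contributes 10 + 0 · 0 = 10
  Term 1 contributes 6 + 1 · 0 = 6
  Term 2 contributes 3 + 2 · 0 = 3
p(0) = ⊕ of these = min[10, 6, 3] = 3.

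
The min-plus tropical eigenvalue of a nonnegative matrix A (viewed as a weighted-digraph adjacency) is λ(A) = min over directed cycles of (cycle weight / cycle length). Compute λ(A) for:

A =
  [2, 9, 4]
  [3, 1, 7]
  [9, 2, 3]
λ(A) = 1

Enumerate directed cycles and compute their means (weight / length). Sample:
  cycle 0 → 0: weight = 2, length = 1, mean = 2/1 ≈ 2.000
  cycle 1 → 1: weight = 1, length = 1, mean = 1/1 ≈ 1.000
  cycle 2 → 2: weight = 3, length = 1, mean = 3/1 ≈ 3.000
  cycle 0 → 1 → 0: weight = 12, length = 2, mean = 12/2 ≈ 6.000
  cycle 0 → 2 → 0: weight = 13, length = 2, mean = 13/2 ≈ 6.500
  cycle 1 → 0 → 1: weight = 12, length = 2, mean = 12/2 ≈ 6.000
Minimum mean = 1.000, attained e.g. along the cycle 1 → 1 with weight 1 and length 1. So λ(A) = 1/1 = 1.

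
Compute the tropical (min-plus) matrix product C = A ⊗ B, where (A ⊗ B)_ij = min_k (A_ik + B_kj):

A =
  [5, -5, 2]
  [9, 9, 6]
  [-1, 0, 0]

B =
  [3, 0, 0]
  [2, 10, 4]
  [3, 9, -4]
A ⊗ B =
  [-3, 5, -2]
  [9, 9, 2]
  [2, -1, -4]

Apply the min-plus product entry-by-entry:
  C[0][0] = min over k of (A[0][0] + B[0][0] = 5 + 3 = 8, A[0][1] + B[1][0] = -5 + 2 = -3, A[0][2] + B[2][0] = 2 + 3 = 5) = -3 (attained at k = 1)
  C[0][1] = min over k of (A[0][0] + B[0][1] = 5 + 0 = 5, A[0][1] + B[1][1] = -5 + 10 = 5, A[0][2] + B[2][1] = 2 + 9 = 11) = 5 (attained at k = 0)
  C[0][2] = min over k of (A[0][0] + B[0][2] = 5 + 0 = 5, A[0][1] + B[1][2] = -5 + 4 = -1, A[0][2] + B[2][2] = 2 + -4 = -2) = -2 (attained at k = 2)
  C[1][0] = min over k of (A[1][0] + B[0][0] = 9 + 3 = 12, A[1][1] + B[1][0] = 9 + 2 = 11, A[1][2] + B[2][0] = 6 + 3 = 9) = 9 (attained at k = 2)
  C[1][1] = min over k of (A[1][0] + B[0][1] = 9 + 0 = 9, A[1][1] + B[1][1] = 9 + 10 = 19, A[1][2] + B[2][1] = 6 + 9 = 15) = 9 (attained at k = 0)
  C[1][2] = min over k of (A[1][0] + B[0][2] = 9 + 0 = 9, A[1][1] + B[1][2] = 9 + 4 = 13, A[1][2] + B[2][2] = 6 + -4 = 2) = 2 (attained at k = 2)
  C[2][0] = min over k of (A[2][0] + B[0][0] = -1 + 3 = 2, A[2][1] + B[1][0] = 0 + 2 = 2, A[2][2] + B[2][0] = 0 + 3 = 3) = 2 (attained at k = 0)
  C[2][1] = min over k of (A[2][0] + B[0][1] = -1 + 0 = -1, A[2][1] + B[1][1] = 0 + 10 = 10, A[2][2] + B[2][1] = 0 + 9 = 9) = -1 (attained at k = 0)
  C[2][2] = min over k of (A[2][0] + B[0][2] = -1 + 0 = -1, A[2][1] + B[1][2] = 0 + 4 = 4, A[2][2] + B[2][2] = 0 + -4 = -4) = -4 (attained at k = 2)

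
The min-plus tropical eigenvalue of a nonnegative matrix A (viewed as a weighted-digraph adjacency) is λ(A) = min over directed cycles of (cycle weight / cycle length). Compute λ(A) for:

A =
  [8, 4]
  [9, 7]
λ(A) = 13/2

Enumerate directed cycles and compute their means (weight / length). Sample:
  cycle 0 → 0: weight = 8, length = 1, mean = 8/1 ≈ 8.000
  cycle 1 → 1: weight = 7, length = 1, mean = 7/1 ≈ 7.000
  cycle 0 → 1 → 0: weight = 13, length = 2, mean = 13/2 ≈ 6.500
  cycle 1 → 0 → 1: weight = 13, length = 2, mean = 13/2 ≈ 6.500
Minimum mean = 6.500, attained e.g. along the cycle 0 → 1 → 0 with weight 13 and length 2. So λ(A) = 13/2 = 13/2.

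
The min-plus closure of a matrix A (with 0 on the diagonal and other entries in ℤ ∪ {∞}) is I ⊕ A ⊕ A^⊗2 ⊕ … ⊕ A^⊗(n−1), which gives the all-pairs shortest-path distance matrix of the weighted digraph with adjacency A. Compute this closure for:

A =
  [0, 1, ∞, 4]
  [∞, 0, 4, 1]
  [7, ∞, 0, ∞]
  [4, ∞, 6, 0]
Closure =
  [0, 1, 5, 2]
  [5, 0, 4, 1]
  [7, 8, 0, 9]
  [4, 5, 6, 0]

This is the Floyd-Warshall all-pairs shortest-path computation. For each intermediate vertex k = 0, 1, …, 3, update dist[i][j] ← min(dist[i][j], dist[i][k] + dist[k][j]). The final matrix gives, for each (i, j), the minimum total weight of any directed path from i to j (possibly empty when i = j).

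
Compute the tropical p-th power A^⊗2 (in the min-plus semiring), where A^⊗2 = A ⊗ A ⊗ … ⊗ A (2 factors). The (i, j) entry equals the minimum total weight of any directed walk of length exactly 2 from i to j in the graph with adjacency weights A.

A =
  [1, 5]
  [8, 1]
A^⊗2 =
  [2, 6]
  [9, 2]

Each entry (A^⊗2)_ij equals the minimum over all length-2 walks i = v_0 → v_1 → … → v_2 = j of Σ_t A[v_t][v_{t+1}]. For example, for (i, j) = (0, 1) we minimise over 2 possible intermediate vertex sequences; the minimum is 6, attained along the walk 0 → 0 → 1.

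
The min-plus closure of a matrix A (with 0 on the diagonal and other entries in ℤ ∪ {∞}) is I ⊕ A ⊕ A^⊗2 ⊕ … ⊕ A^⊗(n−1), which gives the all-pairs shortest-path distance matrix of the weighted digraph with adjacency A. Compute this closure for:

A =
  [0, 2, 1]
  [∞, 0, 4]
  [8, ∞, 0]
Closure =
  [0, 2, 1]
  [12, 0, 4]
  [8, 10, 0]

This is the Floyd-Warshall all-pairs shortest-path computation. For each intermediate vertex k = 0, 1, …, 2, update dist[i][j] ← min(dist[i][j], dist[i][k] + dist[k][j]). The final matrix gives, for each (i, j), the minimum total weight of any directed path from i to j (possibly empty when i = j).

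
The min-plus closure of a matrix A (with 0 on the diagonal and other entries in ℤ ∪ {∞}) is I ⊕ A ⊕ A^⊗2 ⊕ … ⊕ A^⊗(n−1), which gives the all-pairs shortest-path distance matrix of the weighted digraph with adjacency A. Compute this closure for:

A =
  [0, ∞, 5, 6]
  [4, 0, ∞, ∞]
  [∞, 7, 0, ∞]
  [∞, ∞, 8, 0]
Closure =
  [0, 12, 5, 6]
  [4, 0, 9, 10]
  [11, 7, 0, 17]
  [19, 15, 8, 0]

This is the Floyd-Warshall all-pairs shortest-path computation. For each intermediate vertex k = 0, 1, …, 3, update dist[i][j] ← min(dist[i][j], dist[i][k] + dist[k][j]). The final matrix gives, for each (i, j), the minimum total weight of any directed path from i to j (possibly empty when i = j).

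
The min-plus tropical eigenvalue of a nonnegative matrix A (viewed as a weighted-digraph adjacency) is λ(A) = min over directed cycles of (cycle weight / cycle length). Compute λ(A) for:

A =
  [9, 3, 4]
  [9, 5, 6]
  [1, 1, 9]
λ(A) = 5/2

Enumerate directed cycles and compute their means (weight / length). Sample:
  cycle 0 → 0: weight = 9, length = 1, mean = 9/1 ≈ 9.000
  cycle 1 → 1: weight = 5, length = 1, mean = 5/1 ≈ 5.000
  cycle 2 → 2: weight = 9, length = 1, mean = 9/1 ≈ 9.000
  cycle 0 → 1 → 0: weight = 12, length = 2, mean = 12/2 ≈ 6.000
  cycle 0 → 2 → 0: weight = 5, length = 2, mean = 5/2 ≈ 2.500
  cycle 1 → 0 → 1: weight = 12, length = 2, mean = 12/2 ≈ 6.000
Minimum mean = 2.500, attained e.g. along the cycle 0 → 2 → 0 with weight 5 and length 2. So λ(A) = 5/2 = 5/2.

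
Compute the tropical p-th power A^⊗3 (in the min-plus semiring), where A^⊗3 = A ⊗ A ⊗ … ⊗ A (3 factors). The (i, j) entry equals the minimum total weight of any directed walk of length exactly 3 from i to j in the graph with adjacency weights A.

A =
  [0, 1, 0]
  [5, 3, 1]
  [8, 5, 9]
A^⊗3 =
  [0, 1, 0]
  [5, 6, 5]
  [8, 9, 8]

Each entry (A^⊗3)_ij equals the minimum over all length-3 walks i = v_0 → v_1 → … → v_3 = j of Σ_t A[v_t][v_{t+1}]. For example, for (i, j) = (0, 2) we minimise over 9 possible intermediate vertex sequences; the minimum is 0, attained along the walk 0 → 0 → 0 → 2.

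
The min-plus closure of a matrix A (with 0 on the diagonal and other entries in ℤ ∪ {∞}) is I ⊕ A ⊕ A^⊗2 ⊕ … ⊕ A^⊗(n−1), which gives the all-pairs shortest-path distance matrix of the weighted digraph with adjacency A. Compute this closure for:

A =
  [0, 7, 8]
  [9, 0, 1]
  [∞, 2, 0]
Closure =
  [0, 7, 8]
  [9, 0, 1]
  [11, 2, 0]

This is the Floyd-Warshall all-pairs shortest-path computation. For each intermediate vertex k = 0, 1, …, 2, update dist[i][j] ← min(dist[i][j], dist[i][k] + dist[k][j]). The final matrix gives, for each (i, j), the minimum total weight of any directed path from i to j (possibly empty when i = j).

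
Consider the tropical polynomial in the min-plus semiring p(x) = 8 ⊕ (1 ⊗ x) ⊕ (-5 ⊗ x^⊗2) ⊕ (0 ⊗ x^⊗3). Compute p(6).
p(6) = 7

A tropical monomial a ⊗ x^⊗i evaluates to a + i · x. Evaluating each term at x = 6:
  Term 0 contributes 8 + 0 · 6 = 8
  Term 1 contributes 1 + 1 · 6 = 7
  Term 2 contributes -5 + 2 · 6 = 7
  Term 3 contributes 0 + 3 · 6 = 18
p(6) = ⊕ of these = min[8, 7, 7, 18] = 7.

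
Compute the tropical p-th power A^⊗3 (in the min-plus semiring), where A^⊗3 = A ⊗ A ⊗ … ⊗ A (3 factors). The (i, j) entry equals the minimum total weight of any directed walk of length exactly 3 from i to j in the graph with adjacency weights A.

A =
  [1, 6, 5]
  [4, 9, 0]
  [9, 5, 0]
A^⊗3 =
  [3, 8, 5]
  [6, 5, 0]
  [9, 5, 0]

Each entry (A^⊗3)_ij equals the minimum over all length-3 walks i = v_0 → v_1 → … → v_3 = j of Σ_t A[v_t][v_{t+1}]. For example, for (i, j) = (0, 2) we minimise over 9 possible intermediate vertex sequences; the minimum is 5, attained along the walk 0 → 2 → 2 → 2.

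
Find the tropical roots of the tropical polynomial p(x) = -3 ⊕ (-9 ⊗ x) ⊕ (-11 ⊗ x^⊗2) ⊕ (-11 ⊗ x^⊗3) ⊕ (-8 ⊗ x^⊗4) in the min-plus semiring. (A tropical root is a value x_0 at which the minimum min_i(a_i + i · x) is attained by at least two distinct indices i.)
Roots: {-3, 0, 2, 6}

Each tropical root is a break point of the lower envelope of the lines y = a_i + i · x (there are 5 lines, with slopes 0, 1, ..., 4). Only the lines that attain the minimum somewhere contribute to roots; other lines are dominated. Here the surviving (envelope) indices are i = 4, i = 3, i = 2, i = 1, i = 0.
Intersections between consecutive envelope lines give the roots: for adjacent envelope indices i < j the intersection is x = (a_i − a_j) / (j − i). Reading off the sorted break points: {-3, 0, 2, 6}.
Verification: at each break x_0, at least two indices attain the minimum of min_i(a_i + i · x_0).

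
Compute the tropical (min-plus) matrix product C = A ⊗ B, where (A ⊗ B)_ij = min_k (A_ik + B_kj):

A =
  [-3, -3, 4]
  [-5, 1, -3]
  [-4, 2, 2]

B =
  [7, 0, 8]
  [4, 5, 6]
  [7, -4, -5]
A ⊗ B =
  [1, -3, -1]
  [2, -7, -8]
  [3, -4, -3]

Apply the min-plus product entry-by-entry:
  C[0][0] = min over k of (A[0][0] + B[0][0] = -3 + 7 = 4, A[0][1] + B[1][0] = -3 + 4 = 1, A[0][2] + B[2][0] = 4 + 7 = 11) = 1 (attained at k = 1)
  C[0][1] = min over k of (A[0][0] + B[0][1] = -3 + 0 = -3, A[0][1] + B[1][1] = -3 + 5 = 2, A[0][2] + B[2][1] = 4 + -4 = 0) = -3 (attained at k = 0)
  C[0][2] = min over k of (A[0][0] + B[0][2] = -3 + 8 = 5, A[0][1] + B[1][2] = -3 + 6 = 3, A[0][2] + B[2][2] = 4 + -5 = -1) = -1 (attained at k = 2)
  C[1][0] = min over k of (A[1][0] + B[0][0] = -5 + 7 = 2, A[1][1] + B[1][0] = 1 + 4 = 5, A[1][2] + B[2][0] = -3 + 7 = 4) = 2 (attained at k = 0)
  C[1][1] = min over k of (A[1][0] + B[0][1] = -5 + 0 = -5, A[1][1] + B[1][1] = 1 + 5 = 6, A[1][2] + B[2][1] = -3 + -4 = -7) = -7 (attained at k = 2)
  C[1][2] = min over k of (A[1][0] + B[0][2] = -5 + 8 = 3, A[1][1] + B[1][2] = 1 + 6 = 7, A[1][2] + B[2][2] = -3 + -5 = -8) = -8 (attained at k = 2)
  C[2][0] = min over k of (A[2][0] + B[0][0] = -4 + 7 = 3, A[2][1] + B[1][0] = 2 + 4 = 6, A[2][2] + B[2][0] = 2 + 7 = 9) = 3 (attained at k = 0)
  C[2][1] = min over k of (A[2][0] + B[0][1] = -4 + 0 = -4, A[2][1] + B[1][1] = 2 + 5 = 7, A[2][2] + B[2][1] = 2 + -4 = -2) = -4 (attained at k = 0)
  C[2][2] = min over k of (A[2][0] + B[0][2] = -4 + 8 = 4, A[2][1] + B[1][2] = 2 + 6 = 8, A[2][2] + B[2][2] = 2 + -5 = -3) = -3 (attained at k = 2)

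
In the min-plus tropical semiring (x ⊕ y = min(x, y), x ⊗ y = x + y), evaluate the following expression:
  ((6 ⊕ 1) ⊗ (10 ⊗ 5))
((6 ⊕ 1) ⊗ (10 ⊗ 5)) = 16

Expand innermost to outermost. Recall ⊕ takes the minimum of its arguments and ⊗ takes their sum. Working out the expression ((6 ⊕ 1) ⊗ (10 ⊗ 5)) gives 16.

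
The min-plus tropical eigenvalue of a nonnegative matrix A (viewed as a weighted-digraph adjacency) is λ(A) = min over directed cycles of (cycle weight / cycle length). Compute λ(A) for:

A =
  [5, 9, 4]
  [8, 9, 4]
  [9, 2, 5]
λ(A) = 3

Enumerate directed cycles and compute their means (weight / length). Sample:
  cycle 0 → 0: weight = 5, length = 1, mean = 5/1 ≈ 5.000
  cycle 1 → 1: weight = 9, length = 1, mean = 9/1 ≈ 9.000
  cycle 2 → 2: weight = 5, length = 1, mean = 5/1 ≈ 5.000
  cycle 0 → 1 → 0: weight = 17, length = 2, mean = 17/2 ≈ 8.500
  cycle 0 → 2 → 0: weight = 13, length = 2, mean = 13/2 ≈ 6.500
  cycle 1 → 0 → 1: weight = 17, length = 2, mean = 17/2 ≈ 8.500
Minimum mean = 3.000, attained e.g. along the cycle 1 → 2 → 1 with weight 6 and length 2. So λ(A) = 6/2 = 3.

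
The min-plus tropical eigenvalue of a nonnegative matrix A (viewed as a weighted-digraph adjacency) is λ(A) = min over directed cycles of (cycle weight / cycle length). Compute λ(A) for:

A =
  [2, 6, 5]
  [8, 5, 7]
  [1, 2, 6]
λ(A) = 2

Enumerate directed cycles and compute their means (weight / length). Sample:
  cycle 0 → 0: weight = 2, length = 1, mean = 2/1 ≈ 2.000
  cycle 1 → 1: weight = 5, length = 1, mean = 5/1 ≈ 5.000
  cycle 2 → 2: weight = 6, length = 1, mean = 6/1 ≈ 6.000
  cycle 0 → 1 → 0: weight = 14, length = 2, mean = 14/2 ≈ 7.000
  cycle 0 → 2 → 0: weight = 6, length = 2, mean = 6/2 ≈ 3.000
  cycle 1 → 0 → 1: weight = 14, length = 2, mean = 14/2 ≈ 7.000
Minimum mean = 2.000, attained e.g. along the cycle 0 → 0 with weight 2 and length 1. So λ(A) = 2/1 = 2.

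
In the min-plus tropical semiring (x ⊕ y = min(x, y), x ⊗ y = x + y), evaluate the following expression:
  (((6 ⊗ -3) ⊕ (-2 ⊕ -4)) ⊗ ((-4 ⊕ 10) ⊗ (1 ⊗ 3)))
(((6 ⊗ -3) ⊕ (-2 ⊕ -4)) ⊗ ((-4 ⊕ 10) ⊗ (1 ⊗ 3))) = -4

Expand innermost to outermost. Recall ⊕ takes the minimum of its arguments and ⊗ takes their sum. Working out the expression (((6 ⊗ -3) ⊕ (-2 ⊕ -4)) ⊗ ((-4 ⊕ 10) ⊗ (1 ⊗ 3))) gives -4.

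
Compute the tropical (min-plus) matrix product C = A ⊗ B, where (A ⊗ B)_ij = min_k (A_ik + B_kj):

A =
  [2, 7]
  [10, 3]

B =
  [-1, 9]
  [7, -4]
A ⊗ B =
  [1, 3]
  [9, -1]

Apply the min-plus product entry-by-entry:
  C[0][0] = min over k of (A[0][0] + B[0][0] = 2 + -1 = 1, A[0][1] + B[1][0] = 7 + 7 = 14) = 1 (attained at k = 0)
  C[0][1] = min over k of (A[0][0] + B[0][1] = 2 + 9 = 11, A[0][1] + B[1][1] = 7 + -4 = 3) = 3 (attained at k = 1)
  C[1][0] = min over k of (A[1][0] + B[0][0] = 10 + -1 = 9, A[1][1] + B[1][0] = 3 + 7 = 10) = 9 (attained at k = 0)
  C[1][1] = min over k of (A[1][0] + B[0][1] = 10 + 9 = 19, A[1][1] + B[1][1] = 3 + -4 = -1) = -1 (attained at k = 1)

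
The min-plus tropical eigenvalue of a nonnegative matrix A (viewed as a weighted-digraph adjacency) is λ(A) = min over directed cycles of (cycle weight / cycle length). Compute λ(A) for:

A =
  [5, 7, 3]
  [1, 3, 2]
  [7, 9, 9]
λ(A) = 3

Enumerate directed cycles and compute their means (weight / length). Sample:
  cycle 0 → 0: weight = 5, length = 1, mean = 5/1 ≈ 5.000
  cycle 1 → 1: weight = 3, length = 1, mean = 3/1 ≈ 3.000
  cycle 2 → 2: weight = 9, length = 1, mean = 9/1 ≈ 9.000
  cycle 0 → 1 → 0: weight = 8, length = 2, mean = 8/2 ≈ 4.000
  cycle 0 → 2 → 0: weight = 10, length = 2, mean = 10/2 ≈ 5.000
  cycle 1 → 0 → 1: weight = 8, length = 2, mean = 8/2 ≈ 4.000
Minimum mean = 3.000, attained e.g. along the cycle 1 → 1 with weight 3 and length 1. So λ(A) = 3/1 = 3.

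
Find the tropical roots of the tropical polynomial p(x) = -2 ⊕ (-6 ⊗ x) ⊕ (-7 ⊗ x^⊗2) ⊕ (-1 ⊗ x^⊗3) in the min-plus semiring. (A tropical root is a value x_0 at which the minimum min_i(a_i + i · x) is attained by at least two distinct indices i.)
Roots: {-6, 1, 4}

Each tropical root is a break point of the lower envelope of the lines y = a_i + i · x (there are 4 lines, with slopes 0, 1, ..., 3). Only the lines that attain the minimum somewhere contribute to roots; other lines are dominated. Here the surviving (envelope) indices are i = 3, i = 2, i = 1, i = 0.
Intersections between consecutive envelope lines give the roots: for adjacent envelope indices i < j the intersection is x = (a_i − a_j) / (j − i). Reading off the sorted break points: {-6, 1, 4}.
Verification: at each break x_0, at least two indices attain the minimum of min_i(a_i + i · x_0).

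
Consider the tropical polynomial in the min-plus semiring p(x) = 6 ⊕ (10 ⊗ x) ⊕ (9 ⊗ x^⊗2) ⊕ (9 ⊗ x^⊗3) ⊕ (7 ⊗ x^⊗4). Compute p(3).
p(3) = 6

A tropical monomial a ⊗ x^⊗i evaluates to a + i · x. Evaluating each term at x = 3:
  Term 0 contributes 6 + 0 · 3 = 6
  Term 1 contributes 10 + 1 · 3 = 13
  Term 2 contributes 9 + 2 · 3 = 15
  Term 3 contributes 9 + 3 · 3 = 18
  Term 4 contributes 7 + 4 · 3 = 19
p(3) = ⊕ of these = min[6, 13, 15, 18, 19] = 6.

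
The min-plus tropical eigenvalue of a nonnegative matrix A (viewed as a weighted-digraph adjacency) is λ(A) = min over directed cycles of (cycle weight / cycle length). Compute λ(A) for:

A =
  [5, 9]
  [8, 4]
λ(A) = 4

Enumerate directed cycles and compute their means (weight / length). Sample:
  cycle 0 → 0: weight = 5, length = 1, mean = 5/1 ≈ 5.000
  cycle 1 → 1: weight = 4, length = 1, mean = 4/1 ≈ 4.000
  cycle 0 → 1 → 0: weight = 17, length = 2, mean = 17/2 ≈ 8.500
  cycle 1 → 0 → 1: weight = 17, length = 2, mean = 17/2 ≈ 8.500
Minimum mean = 4.000, attained e.g. along the cycle 1 → 1 with weight 4 and length 1. So λ(A) = 4/1 = 4.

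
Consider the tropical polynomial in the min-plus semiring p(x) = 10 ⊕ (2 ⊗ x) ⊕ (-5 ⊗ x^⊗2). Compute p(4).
p(4) = 3

A tropical monomial a ⊗ x^⊗i evaluates to a + i · x. Evaluating each term at x = 4:
  Term 0 contributes 10 + 0 · 4 = 10
  Term 1 contributes 2 + 1 · 4 = 6
  Term 2 contributes -5 + 2 · 4 = 3
p(4) = ⊕ of these = min[10, 6, 3] = 3.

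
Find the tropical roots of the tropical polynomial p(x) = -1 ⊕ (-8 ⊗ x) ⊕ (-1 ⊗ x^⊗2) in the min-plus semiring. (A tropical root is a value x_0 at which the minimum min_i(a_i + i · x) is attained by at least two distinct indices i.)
Roots: {-7, 7}

Each tropical root is a break point of the lower envelope of the lines y = a_i + i · x (there are 3 lines, with slopes 0, 1, ..., 2). Only the lines that attain the minimum somewhere contribute to roots; other lines are dominated. Here the surviving (envelope) indices are i = 2, i = 1, i = 0.
Intersections between consecutive envelope lines give the roots: for adjacent envelope indices i < j the intersection is x = (a_i − a_j) / (j − i). Reading off the sorted break points: {-7, 7}.
Verification: at each break x_0, at least two indices attain the minimum of min_i(a_i + i · x_0).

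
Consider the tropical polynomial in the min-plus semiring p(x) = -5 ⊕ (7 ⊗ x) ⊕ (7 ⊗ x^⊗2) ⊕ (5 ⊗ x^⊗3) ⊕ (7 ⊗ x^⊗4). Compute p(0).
p(0) = -5

A tropical monomial a ⊗ x^⊗i evaluates to a + i · x. Evaluating each term at x = 0:
  Term 0 contributes -5 + 0 · 0 = -5
  Term 1 contributes 7 + 1 · 0 = 7
  Term 2 contributes 7 + 2 · 0 = 7
  Term 3 contributes 5 + 3 · 0 = 5
  Term 4 contributes 7 + 4 · 0 = 7
p(0) = ⊕ of these = min[-5, 7, 7, 5, 7] = -5.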